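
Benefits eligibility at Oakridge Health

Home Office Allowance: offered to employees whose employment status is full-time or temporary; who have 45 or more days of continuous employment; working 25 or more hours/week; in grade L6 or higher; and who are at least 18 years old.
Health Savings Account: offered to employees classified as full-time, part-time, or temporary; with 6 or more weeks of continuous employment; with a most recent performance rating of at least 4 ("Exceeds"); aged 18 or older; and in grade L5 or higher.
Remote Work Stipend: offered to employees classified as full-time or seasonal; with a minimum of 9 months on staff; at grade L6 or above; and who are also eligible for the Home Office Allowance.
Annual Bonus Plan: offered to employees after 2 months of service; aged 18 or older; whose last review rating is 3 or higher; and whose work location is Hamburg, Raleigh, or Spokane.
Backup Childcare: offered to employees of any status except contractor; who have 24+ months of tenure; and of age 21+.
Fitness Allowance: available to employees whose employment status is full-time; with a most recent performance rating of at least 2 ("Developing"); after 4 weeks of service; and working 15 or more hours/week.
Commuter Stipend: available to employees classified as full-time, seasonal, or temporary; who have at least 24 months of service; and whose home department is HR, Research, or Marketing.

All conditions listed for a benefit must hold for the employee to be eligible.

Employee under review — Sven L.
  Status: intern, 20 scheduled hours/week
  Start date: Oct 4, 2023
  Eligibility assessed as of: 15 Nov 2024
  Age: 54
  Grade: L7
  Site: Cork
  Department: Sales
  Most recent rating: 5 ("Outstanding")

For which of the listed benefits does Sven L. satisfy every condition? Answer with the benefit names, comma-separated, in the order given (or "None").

None

Service from Oct 4, 2023 to 15 Nov 2024: 408 days.
Home Office Allowance — status intern ✗ (requires full-time or temporary) → not eligible.
Health Savings Account — status intern ✗ (requires full-time, part-time, or temporary) → not eligible.
Remote Work Stipend — status intern ✗ (requires full-time or seasonal) → not eligible.
Annual Bonus Plan — service 408 days ≥ 2 months (≈60 days) ✓; age 54 ≥ 18 ✓; rating 5 ≥ 3 ✓; site Cork ✗ (not Hamburg, Raleigh, or Spokane) → not eligible.
Backup Childcare — status intern ✓ (not excluded); service 408 days < 24 months (≈720 days) ✗ → not eligible.
Fitness Allowance — status intern ✗ (requires full-time) → not eligible.
Commuter Stipend — status intern ✗ (requires full-time, seasonal, or temporary) → not eligible.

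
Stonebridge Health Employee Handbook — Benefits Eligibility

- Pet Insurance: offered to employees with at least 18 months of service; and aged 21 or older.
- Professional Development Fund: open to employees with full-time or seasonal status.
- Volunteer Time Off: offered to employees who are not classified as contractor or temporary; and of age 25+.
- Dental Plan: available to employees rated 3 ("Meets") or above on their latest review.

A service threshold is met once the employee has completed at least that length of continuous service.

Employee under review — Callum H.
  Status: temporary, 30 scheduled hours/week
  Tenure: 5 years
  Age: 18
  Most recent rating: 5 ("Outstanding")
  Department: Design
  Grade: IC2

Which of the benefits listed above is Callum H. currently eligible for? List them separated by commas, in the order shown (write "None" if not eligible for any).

Dental Plan

Pet Insurance — service 5 years ≥ 18 months (≈540 days) ✓; age 18 < 21 ✗ → not eligible.
Professional Development Fund — status temporary ✗ (requires full-time or seasonal) → not eligible.
Volunteer Time Off — status temporary ✗ (excluded) → not eligible.
Dental Plan — rating 5 ≥ 3 ✓ → eligible.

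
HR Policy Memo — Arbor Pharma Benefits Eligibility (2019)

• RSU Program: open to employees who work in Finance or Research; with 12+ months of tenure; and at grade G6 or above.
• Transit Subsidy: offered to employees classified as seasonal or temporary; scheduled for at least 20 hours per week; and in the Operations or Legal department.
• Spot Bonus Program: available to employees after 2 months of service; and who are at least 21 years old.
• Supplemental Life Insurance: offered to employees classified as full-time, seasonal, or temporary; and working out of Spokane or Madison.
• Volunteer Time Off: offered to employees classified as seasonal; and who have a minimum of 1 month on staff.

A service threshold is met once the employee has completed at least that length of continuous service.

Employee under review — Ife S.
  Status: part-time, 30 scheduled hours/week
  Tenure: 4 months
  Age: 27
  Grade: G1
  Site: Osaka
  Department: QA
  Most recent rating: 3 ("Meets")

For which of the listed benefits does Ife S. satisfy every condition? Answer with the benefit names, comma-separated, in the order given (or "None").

RSU Program — dept QA ✗ → not eligible.
Transit Subsidy — status part-time ✗ (requires seasonal or temporary) → not eligible.
Spot Bonus Program — service 4 months ≥ 2 months ✓; age 27 ≥ 21 ✓ → eligible.
Supplemental Life Insurance — status part-time ✗ (requires full-time, seasonal, or temporary) → not eligible.
Volunteer Time Off — status part-time ✗ (requires seasonal) → not eligible.

Spot Bonus Program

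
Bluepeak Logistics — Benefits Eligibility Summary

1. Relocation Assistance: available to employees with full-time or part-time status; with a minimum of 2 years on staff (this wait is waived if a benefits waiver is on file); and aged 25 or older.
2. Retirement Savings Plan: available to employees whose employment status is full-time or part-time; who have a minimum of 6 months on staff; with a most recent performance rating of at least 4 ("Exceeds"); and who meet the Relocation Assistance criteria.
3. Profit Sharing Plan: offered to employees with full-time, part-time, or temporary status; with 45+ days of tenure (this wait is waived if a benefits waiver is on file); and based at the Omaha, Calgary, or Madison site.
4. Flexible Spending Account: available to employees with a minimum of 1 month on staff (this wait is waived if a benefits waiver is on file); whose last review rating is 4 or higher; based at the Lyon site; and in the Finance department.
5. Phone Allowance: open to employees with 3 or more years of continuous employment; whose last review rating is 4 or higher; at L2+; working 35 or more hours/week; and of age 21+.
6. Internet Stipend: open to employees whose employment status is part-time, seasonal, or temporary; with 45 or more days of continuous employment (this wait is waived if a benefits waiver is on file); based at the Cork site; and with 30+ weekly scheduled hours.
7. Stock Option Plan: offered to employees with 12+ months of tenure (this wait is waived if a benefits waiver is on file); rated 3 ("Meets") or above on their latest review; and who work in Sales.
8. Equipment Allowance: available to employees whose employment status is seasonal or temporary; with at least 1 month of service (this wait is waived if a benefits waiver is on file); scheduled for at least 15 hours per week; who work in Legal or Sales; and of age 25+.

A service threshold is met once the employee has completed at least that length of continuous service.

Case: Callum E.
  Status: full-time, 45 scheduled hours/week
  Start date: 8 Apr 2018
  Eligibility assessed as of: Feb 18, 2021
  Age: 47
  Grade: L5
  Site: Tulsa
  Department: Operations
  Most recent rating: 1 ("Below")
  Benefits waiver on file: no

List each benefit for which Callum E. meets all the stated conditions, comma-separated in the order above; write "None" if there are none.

Relocation Assistance

Service from 8 Apr 2018 to Feb 18, 2021: 1047 days.
Relocation Assistance — status full-time ✓; no waiver, service 1047 days ≥ 2 years (≈730 days) ✓; age 47 ≥ 25 ✓ → eligible.
Retirement Savings Plan — status full-time ✓; service 1047 days ≥ 6 months (≈180 days) ✓; rating 1 < 4 ✗ → not eligible.
Profit Sharing Plan — status full-time ✓; no waiver, service 1047 days ≥ 45 days ✓; site Tulsa ✗ (not Omaha, Calgary, or Madison) → not eligible.
Flexible Spending Account — no waiver, service 1047 days ≥ 1 month (≈30 days) ✓; rating 1 < 4 ✗ → not eligible.
Phone Allowance — service 1047 days < 3 years (≈1095 days) ✗ → not eligible.
Internet Stipend — status full-time ✗ (requires part-time, seasonal, or temporary) → not eligible.
Stock Option Plan — no waiver, service 1047 days ≥ 12 months (≈360 days) ✓; rating 1 < 3 ✗ → not eligible.
Equipment Allowance — status full-time ✗ (requires seasonal or temporary) → not eligible.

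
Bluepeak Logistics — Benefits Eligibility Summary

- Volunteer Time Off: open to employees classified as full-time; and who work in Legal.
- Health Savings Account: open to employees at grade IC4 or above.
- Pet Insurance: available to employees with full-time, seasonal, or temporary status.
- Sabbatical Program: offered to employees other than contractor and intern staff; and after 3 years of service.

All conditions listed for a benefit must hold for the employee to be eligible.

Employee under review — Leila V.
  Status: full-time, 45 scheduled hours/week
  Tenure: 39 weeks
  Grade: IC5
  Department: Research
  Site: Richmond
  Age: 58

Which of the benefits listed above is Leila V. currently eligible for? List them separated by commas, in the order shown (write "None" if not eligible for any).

Volunteer Time Off — status full-time ✓; dept Research ✗ → not eligible.
Health Savings Account — grade IC5 ≥ IC4 ✓ → eligible.
Pet Insurance — status full-time ✓ → eligible.
Sabbatical Program — status full-time ✓ (not excluded); service 39 weeks < 3 years (≈1095 days) ✗ → not eligible.

Health Savings Account, Pet Insurance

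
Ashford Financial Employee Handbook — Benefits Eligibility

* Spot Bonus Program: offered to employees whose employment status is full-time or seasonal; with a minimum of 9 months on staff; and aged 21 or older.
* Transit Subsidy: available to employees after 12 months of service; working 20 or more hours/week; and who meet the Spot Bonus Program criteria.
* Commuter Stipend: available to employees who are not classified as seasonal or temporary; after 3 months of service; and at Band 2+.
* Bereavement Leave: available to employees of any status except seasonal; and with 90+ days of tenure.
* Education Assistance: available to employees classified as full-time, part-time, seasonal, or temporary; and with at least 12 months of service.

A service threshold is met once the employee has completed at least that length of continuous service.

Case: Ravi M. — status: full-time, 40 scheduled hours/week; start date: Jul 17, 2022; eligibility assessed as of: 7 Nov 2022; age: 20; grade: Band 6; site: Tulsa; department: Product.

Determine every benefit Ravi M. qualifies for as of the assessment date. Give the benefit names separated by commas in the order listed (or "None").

Commuter Stipend, Bereavement Leave

Service from Jul 17, 2022 to 7 Nov 2022: 113 days.
Spot Bonus Program — status full-time ✓; service 113 days < 9 months (≈270 days) ✗ → not eligible.
Transit Subsidy — service 113 days < 12 months (≈360 days) ✗ → not eligible.
Commuter Stipend — status full-time ✓ (not excluded); service 113 days ≥ 3 months (≈90 days) ✓; grade Band 6 ≥ Band 2 ✓ → eligible.
Bereavement Leave — status full-time ✓ (not excluded); service 113 days ≥ 90 days ✓ → eligible.
Education Assistance — status full-time ✓; service 113 days < 12 months (≈360 days) ✗ → not eligible.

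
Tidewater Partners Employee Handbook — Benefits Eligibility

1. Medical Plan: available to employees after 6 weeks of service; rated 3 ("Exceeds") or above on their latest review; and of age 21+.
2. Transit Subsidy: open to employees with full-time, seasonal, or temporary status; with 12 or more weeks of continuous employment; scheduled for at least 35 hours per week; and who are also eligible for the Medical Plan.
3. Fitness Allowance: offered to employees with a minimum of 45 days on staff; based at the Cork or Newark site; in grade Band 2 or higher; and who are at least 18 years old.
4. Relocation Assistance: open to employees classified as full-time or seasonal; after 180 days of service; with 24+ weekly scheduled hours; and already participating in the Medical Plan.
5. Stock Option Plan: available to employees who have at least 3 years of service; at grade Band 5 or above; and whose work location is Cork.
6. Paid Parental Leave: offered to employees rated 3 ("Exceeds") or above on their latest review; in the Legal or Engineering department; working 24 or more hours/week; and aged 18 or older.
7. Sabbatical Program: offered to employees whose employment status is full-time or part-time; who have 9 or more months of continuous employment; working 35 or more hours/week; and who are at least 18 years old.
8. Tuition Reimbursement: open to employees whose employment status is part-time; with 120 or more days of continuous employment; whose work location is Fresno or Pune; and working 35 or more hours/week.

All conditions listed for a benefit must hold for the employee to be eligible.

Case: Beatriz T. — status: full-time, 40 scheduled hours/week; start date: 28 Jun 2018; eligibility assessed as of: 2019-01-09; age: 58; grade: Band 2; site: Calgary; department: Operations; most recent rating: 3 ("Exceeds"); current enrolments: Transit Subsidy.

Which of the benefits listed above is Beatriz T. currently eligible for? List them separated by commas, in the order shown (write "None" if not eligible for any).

Service from 28 Jun 2018 to 2019-01-09: 195 days.
Medical Plan — service 195 days ≥ 6 weeks (≈42 days) ✓; rating 3 ≥ 3 ✓; age 58 ≥ 21 ✓ → eligible.
Transit Subsidy — status full-time ✓; service 195 days ≥ 12 weeks (≈84 days) ✓; 40 hrs/wk ≥ 35 ✓; eligible for Medical Plan ✓ → eligible.
Fitness Allowance — service 195 days ≥ 45 days ✓; site Calgary ✗ (not Cork or Newark) → not eligible.
Relocation Assistance — status full-time ✓; service 195 days ≥ 180 days ✓; 40 hrs/wk ≥ 24 ✓; not enrolled in Medical Plan ✗ → not eligible.
Stock Option Plan — service 195 days < 3 years (≈1095 days) ✗ → not eligible.
Paid Parental Leave — rating 3 ≥ 3 ✓; dept Operations ✗ → not eligible.
Sabbatical Program — status full-time ✓; service 195 days < 9 months (≈270 days) ✗ → not eligible.
Tuition Reimbursement — status full-time ✗ (requires part-time) → not eligible.

Medical Plan, Transit Subsidy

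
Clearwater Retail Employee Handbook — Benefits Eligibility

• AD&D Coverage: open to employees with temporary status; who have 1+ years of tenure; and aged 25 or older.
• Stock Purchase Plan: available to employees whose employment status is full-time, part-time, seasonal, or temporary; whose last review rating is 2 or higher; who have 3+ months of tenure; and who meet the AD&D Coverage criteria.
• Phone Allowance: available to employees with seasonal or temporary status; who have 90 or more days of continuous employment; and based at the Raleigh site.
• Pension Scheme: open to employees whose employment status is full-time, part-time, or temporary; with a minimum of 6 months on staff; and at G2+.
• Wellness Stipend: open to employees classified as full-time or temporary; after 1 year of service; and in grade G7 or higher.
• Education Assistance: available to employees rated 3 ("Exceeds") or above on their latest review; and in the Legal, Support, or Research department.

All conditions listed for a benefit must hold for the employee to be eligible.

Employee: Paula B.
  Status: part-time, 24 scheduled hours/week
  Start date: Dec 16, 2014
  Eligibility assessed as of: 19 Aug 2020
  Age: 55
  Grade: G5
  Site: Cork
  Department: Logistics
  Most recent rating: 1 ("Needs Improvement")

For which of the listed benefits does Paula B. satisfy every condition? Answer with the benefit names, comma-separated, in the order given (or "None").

Pension Scheme

Service from Dec 16, 2014 to 19 Aug 2020: 2073 days.
AD&D Coverage — status part-time ✗ (requires temporary) → not eligible.
Stock Purchase Plan — status part-time ✓; rating 1 < 2 ✗ → not eligible.
Phone Allowance — status part-time ✗ (requires seasonal or temporary) → not eligible.
Pension Scheme — status part-time ✓; service 2073 days ≥ 6 months (≈180 days) ✓; grade G5 ≥ G2 ✓ → eligible.
Wellness Stipend — status part-time ✗ (requires full-time or temporary) → not eligible.
Education Assistance — rating 1 < 3 ✗ → not eligible.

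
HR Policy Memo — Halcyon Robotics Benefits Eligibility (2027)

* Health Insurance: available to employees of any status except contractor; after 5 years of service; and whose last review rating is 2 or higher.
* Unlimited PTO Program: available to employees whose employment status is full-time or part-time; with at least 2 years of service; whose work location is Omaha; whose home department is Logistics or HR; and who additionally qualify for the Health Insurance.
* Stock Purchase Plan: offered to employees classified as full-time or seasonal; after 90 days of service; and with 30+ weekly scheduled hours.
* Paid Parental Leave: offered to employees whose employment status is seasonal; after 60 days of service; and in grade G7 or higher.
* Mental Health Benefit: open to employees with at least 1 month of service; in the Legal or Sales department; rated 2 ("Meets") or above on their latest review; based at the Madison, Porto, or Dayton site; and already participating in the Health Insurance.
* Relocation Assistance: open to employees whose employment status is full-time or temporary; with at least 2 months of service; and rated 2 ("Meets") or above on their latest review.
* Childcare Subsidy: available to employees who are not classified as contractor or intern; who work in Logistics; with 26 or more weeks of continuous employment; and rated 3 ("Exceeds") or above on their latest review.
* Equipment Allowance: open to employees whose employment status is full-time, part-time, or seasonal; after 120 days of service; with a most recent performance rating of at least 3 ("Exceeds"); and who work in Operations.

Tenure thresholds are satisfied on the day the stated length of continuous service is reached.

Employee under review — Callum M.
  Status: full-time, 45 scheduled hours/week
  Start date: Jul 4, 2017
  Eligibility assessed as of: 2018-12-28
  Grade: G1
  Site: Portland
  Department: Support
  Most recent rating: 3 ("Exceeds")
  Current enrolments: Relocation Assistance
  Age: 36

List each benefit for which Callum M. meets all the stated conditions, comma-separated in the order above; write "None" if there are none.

Service from Jul 4, 2017 to 2018-12-28: 542 days.
Health Insurance — status full-time ✓ (not excluded); service 542 days < 5 years (≈1825 days) ✗ → not eligible.
Unlimited PTO Program — status full-time ✓; service 542 days < 2 years (≈730 days) ✗ → not eligible.
Stock Purchase Plan — status full-time ✓; service 542 days ≥ 90 days ✓; 45 hrs/wk ≥ 30 ✓ → eligible.
Paid Parental Leave — status full-time ✗ (requires seasonal) → not eligible.
Mental Health Benefit — service 542 days ≥ 1 month (≈30 days) ✓; dept Support ✗ → not eligible.
Relocation Assistance — status full-time ✓; service 542 days ≥ 2 months (≈60 days) ✓; rating 3 ≥ 2 ✓ → eligible.
Childcare Subsidy — status full-time ✓ (not excluded); dept Support ✗ → not eligible.
Equipment Allowance — status full-time ✓; service 542 days ≥ 120 days ✓; rating 3 ≥ 3 ✓; dept Support ✗ → not eligible.

Stock Purchase Plan, Relocation Assistance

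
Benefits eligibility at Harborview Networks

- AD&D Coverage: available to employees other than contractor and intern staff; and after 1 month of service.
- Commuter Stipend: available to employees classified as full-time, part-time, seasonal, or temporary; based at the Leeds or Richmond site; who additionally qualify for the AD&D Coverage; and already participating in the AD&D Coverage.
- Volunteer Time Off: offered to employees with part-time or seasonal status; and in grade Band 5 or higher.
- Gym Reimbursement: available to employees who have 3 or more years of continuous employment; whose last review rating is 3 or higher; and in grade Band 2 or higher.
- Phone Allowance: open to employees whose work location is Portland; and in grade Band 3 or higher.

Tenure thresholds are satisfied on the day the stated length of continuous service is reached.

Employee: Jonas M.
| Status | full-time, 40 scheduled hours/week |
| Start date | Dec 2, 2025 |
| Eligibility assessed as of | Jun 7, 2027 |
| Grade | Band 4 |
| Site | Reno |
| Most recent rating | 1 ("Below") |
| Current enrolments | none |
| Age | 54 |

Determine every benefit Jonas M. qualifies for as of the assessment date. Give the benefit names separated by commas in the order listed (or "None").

AD&D Coverage

Service from Dec 2, 2025 to Jun 7, 2027: 552 days.
AD&D Coverage — status full-time ✓ (not excluded); service 552 days ≥ 1 month (≈30 days) ✓ → eligible.
Commuter Stipend — status full-time ✓; site Reno ✗ (not Leeds or Richmond) → not eligible.
Volunteer Time Off — status full-time ✗ (requires part-time or seasonal) → not eligible.
Gym Reimbursement — service 552 days < 3 years (≈1095 days) ✗ → not eligible.
Phone Allowance — site Reno ✗ (not Portland) → not eligible.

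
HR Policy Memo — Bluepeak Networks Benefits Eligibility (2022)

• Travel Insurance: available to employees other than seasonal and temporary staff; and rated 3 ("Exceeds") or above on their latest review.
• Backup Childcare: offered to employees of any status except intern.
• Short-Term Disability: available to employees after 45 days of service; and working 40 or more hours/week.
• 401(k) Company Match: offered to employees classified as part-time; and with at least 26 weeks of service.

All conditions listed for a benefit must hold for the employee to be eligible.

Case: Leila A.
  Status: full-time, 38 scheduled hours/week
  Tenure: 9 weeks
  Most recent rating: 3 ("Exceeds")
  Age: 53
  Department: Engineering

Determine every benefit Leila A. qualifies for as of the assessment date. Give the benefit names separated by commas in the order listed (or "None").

Travel Insurance, Backup Childcare

Travel Insurance — status full-time ✓ (not excluded); rating 3 ≥ 3 ✓ → eligible.
Backup Childcare — status full-time ✓ (not excluded) → eligible.
Short-Term Disability — service 9 weeks ≥ 45 days ✓; 38 hrs/wk < 40 ✗ → not eligible.
401(k) Company Match — status full-time ✗ (requires part-time) → not eligible.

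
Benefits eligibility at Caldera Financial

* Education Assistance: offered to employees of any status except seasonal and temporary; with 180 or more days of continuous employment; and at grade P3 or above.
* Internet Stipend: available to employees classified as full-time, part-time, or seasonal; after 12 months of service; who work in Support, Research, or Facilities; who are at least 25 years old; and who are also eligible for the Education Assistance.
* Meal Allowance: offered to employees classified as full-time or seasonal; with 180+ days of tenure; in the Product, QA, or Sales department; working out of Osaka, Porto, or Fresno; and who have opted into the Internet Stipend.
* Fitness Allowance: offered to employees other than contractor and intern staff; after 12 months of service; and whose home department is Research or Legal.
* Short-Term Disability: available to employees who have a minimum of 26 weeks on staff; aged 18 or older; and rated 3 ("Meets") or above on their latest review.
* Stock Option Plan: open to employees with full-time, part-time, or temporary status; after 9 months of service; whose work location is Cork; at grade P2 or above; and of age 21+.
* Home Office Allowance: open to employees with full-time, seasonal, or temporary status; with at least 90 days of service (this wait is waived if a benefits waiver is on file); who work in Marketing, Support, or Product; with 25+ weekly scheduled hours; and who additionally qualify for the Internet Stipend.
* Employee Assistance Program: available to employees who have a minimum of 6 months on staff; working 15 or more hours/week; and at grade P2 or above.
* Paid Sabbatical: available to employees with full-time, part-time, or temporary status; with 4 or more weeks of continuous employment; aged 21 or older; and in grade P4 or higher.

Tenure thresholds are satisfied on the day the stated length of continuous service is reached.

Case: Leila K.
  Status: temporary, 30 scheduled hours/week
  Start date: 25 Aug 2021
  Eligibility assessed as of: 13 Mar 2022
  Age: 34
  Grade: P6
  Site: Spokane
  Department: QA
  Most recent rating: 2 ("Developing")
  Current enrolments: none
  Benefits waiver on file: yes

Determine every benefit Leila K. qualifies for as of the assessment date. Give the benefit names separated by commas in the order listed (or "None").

Employee Assistance Program, Paid Sabbatical

Service from 25 Aug 2021 to 13 Mar 2022: 200 days.
Education Assistance — status temporary ✗ (excluded) → not eligible.
Internet Stipend — status temporary ✗ (requires full-time, part-time, or seasonal) → not eligible.
Meal Allowance — status temporary ✗ (requires full-time or seasonal) → not eligible.
Fitness Allowance — status temporary ✓ (not excluded); service 200 days < 12 months (≈360 days) ✗ → not eligible.
Short-Term Disability — service 200 days ≥ 26 weeks (≈182 days) ✓; age 34 ≥ 18 ✓; rating 2 < 3 ✗ → not eligible.
Stock Option Plan — status temporary ✓; service 200 days < 9 months (≈270 days) ✗ → not eligible.
Home Office Allowance — status temporary ✓; benefits waiver on file ✓; dept QA ✗ → not eligible.
Employee Assistance Program — service 200 days ≥ 6 months (≈180 days) ✓; 30 hrs/wk ≥ 15 ✓; grade P6 ≥ P2 ✓ → eligible.
Paid Sabbatical — status temporary ✓; service 200 days ≥ 4 weeks (≈28 days) ✓; age 34 ≥ 21 ✓; grade P6 ≥ P4 ✓ → eligible.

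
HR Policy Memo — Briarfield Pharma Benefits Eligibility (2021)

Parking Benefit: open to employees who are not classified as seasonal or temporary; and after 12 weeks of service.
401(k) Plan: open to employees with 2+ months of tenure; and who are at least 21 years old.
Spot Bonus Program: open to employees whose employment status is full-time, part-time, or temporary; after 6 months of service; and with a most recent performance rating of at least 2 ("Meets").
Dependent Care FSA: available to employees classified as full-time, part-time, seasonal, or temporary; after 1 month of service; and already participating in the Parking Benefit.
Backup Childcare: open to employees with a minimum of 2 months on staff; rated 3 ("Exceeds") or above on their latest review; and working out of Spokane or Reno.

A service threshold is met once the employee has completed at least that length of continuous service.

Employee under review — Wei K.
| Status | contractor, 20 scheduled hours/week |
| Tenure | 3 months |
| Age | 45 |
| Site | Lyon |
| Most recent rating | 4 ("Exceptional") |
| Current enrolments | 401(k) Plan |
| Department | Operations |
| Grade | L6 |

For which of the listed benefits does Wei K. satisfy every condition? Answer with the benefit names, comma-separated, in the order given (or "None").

Parking Benefit, 401(k) Plan

Parking Benefit — status contractor ✓ (not excluded); service 3 months ≥ 12 weeks (≈84 days) ✓ → eligible.
401(k) Plan — service 3 months ≥ 2 months ✓; age 45 ≥ 21 ✓ → eligible.
Spot Bonus Program — status contractor ✗ (requires full-time, part-time, or temporary) → not eligible.
Dependent Care FSA — status contractor ✗ (requires full-time, part-time, seasonal, or temporary) → not eligible.
Backup Childcare — service 3 months ≥ 2 months ✓; rating 4 ≥ 3 ✓; site Lyon ✗ (not Spokane or Reno) → not eligible.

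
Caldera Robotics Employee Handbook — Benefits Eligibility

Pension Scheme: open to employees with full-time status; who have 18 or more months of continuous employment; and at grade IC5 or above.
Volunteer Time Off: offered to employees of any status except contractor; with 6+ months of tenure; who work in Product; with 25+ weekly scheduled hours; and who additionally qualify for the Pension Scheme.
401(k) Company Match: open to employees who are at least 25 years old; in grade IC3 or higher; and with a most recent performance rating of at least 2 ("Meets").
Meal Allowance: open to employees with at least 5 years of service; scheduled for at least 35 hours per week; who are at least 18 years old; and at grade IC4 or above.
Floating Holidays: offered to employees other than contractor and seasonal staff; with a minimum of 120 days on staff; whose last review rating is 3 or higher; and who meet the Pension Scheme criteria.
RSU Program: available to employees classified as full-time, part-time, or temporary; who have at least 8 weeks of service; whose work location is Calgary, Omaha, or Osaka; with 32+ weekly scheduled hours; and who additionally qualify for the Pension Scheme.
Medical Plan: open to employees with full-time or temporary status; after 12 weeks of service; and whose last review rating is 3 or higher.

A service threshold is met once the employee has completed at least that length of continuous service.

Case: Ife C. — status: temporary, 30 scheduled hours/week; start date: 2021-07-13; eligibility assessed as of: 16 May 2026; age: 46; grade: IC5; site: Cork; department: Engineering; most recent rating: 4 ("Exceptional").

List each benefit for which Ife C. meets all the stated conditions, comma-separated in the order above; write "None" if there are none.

Service from 2021-07-13 to 16 May 2026: 1768 days.
Pension Scheme — status temporary ✗ (requires full-time) → not eligible.
Volunteer Time Off — status temporary ✓ (not excluded); service 1768 days ≥ 6 months (≈180 days) ✓; dept Engineering ✗ → not eligible.
401(k) Company Match — age 46 ≥ 25 ✓; grade IC5 ≥ IC3 ✓; rating 4 ≥ 2 ✓ → eligible.
Meal Allowance — service 1768 days < 5 years (≈1825 days) ✗ → not eligible.
Floating Holidays — status temporary ✓ (not excluded); service 1768 days ≥ 120 days ✓; rating 4 ≥ 3 ✓; not eligible for Pension Scheme ✗ → not eligible.
RSU Program — status temporary ✓; service 1768 days ≥ 8 weeks (≈56 days) ✓; site Cork ✗ (not Calgary, Omaha, or Osaka) → not eligible.
Medical Plan — status temporary ✓; service 1768 days ≥ 12 weeks (≈84 days) ✓; rating 4 ≥ 3 ✓ → eligible.

401(k) Company Match, Medical Plan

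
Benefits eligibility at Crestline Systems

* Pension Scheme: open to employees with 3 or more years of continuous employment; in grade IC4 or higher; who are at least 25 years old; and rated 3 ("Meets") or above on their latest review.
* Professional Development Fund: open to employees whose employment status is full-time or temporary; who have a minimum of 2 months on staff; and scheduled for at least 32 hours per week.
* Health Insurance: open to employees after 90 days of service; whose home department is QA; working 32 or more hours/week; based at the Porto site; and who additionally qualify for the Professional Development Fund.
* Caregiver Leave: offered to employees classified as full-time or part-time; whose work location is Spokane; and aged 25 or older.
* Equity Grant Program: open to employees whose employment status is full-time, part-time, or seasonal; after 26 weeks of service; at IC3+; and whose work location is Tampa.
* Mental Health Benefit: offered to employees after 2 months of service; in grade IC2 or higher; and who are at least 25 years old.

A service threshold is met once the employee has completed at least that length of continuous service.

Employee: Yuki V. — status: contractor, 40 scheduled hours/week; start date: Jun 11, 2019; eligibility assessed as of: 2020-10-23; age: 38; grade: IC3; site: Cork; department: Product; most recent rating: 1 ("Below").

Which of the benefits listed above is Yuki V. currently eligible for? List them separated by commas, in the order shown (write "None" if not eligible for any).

Service from Jun 11, 2019 to 2020-10-23: 500 days.
Pension Scheme — service 500 days < 3 years (≈1095 days) ✗ → not eligible.
Professional Development Fund — status contractor ✗ (requires full-time or temporary) → not eligible.
Health Insurance — service 500 days ≥ 90 days ✓; dept Product ✗ → not eligible.
Caregiver Leave — status contractor ✗ (requires full-time or part-time) → not eligible.
Equity Grant Program — status contractor ✗ (requires full-time, part-time, or seasonal) → not eligible.
Mental Health Benefit — service 500 days ≥ 2 months (≈60 days) ✓; grade IC3 ≥ IC2 ✓; age 38 ≥ 25 ✓ → eligible.

Mental Health Benefit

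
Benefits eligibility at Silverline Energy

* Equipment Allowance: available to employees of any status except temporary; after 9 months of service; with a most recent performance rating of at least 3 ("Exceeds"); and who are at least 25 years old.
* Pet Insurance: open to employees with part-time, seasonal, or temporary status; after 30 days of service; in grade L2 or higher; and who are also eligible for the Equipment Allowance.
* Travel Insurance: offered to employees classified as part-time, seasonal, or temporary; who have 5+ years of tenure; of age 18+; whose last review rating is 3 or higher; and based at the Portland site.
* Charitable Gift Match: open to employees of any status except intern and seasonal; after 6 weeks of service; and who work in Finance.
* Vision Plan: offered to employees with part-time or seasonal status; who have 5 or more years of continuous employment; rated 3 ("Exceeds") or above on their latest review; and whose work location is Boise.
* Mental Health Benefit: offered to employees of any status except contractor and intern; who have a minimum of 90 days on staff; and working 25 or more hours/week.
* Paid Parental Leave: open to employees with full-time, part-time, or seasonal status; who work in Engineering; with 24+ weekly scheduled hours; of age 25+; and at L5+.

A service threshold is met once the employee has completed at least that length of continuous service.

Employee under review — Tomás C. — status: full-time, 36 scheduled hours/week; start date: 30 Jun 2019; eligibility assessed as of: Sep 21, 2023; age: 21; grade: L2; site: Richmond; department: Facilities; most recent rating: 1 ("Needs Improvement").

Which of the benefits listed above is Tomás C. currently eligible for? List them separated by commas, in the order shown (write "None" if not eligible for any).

Mental Health Benefit

Service from 30 Jun 2019 to Sep 21, 2023: 1544 days.
Equipment Allowance — status full-time ✓ (not excluded); service 1544 days ≥ 9 months (≈270 days) ✓; rating 1 < 3 ✗ → not eligible.
Pet Insurance — status full-time ✗ (requires part-time, seasonal, or temporary) → not eligible.
Travel Insurance — status full-time ✗ (requires part-time, seasonal, or temporary) → not eligible.
Charitable Gift Match — status full-time ✓ (not excluded); service 1544 days ≥ 6 weeks (≈42 days) ✓; dept Facilities ✗ → not eligible.
Vision Plan — status full-time ✗ (requires part-time or seasonal) → not eligible.
Mental Health Benefit — status full-time ✓ (not excluded); service 1544 days ≥ 90 days ✓; 36 hrs/wk ≥ 25 ✓ → eligible.
Paid Parental Leave — status full-time ✓; dept Facilities ✗ → not eligible.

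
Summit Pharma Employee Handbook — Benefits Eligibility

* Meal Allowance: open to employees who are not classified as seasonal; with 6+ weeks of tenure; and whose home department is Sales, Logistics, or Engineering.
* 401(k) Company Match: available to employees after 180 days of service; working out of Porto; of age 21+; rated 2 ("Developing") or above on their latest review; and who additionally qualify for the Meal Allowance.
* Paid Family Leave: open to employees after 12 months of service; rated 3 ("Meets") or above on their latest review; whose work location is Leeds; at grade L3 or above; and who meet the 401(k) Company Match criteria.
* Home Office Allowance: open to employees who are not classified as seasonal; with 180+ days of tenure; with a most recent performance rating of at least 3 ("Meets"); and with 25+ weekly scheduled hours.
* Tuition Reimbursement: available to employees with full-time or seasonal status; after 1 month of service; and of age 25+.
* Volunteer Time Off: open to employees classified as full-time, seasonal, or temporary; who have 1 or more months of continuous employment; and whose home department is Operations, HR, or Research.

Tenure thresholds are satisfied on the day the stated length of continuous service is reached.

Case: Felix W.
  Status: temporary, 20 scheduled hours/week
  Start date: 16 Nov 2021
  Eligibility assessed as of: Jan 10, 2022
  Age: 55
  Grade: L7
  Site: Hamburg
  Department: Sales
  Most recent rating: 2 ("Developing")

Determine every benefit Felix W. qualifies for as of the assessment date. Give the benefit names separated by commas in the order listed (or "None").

Meal Allowance

Service from 16 Nov 2021 to Jan 10, 2022: 55 days.
Meal Allowance — status temporary ✓ (not excluded); service 55 days ≥ 6 weeks (≈42 days) ✓; dept Sales ✓ → eligible.
401(k) Company Match — service 55 days < 180 days ✗ → not eligible.
Paid Family Leave — service 55 days < 12 months (≈360 days) ✗ → not eligible.
Home Office Allowance — status temporary ✓ (not excluded); service 55 days < 180 days ✗ → not eligible.
Tuition Reimbursement — status temporary ✗ (requires full-time or seasonal) → not eligible.
Volunteer Time Off — status temporary ✓; service 55 days ≥ 1 month (≈30 days) ✓; dept Sales ✗ → not eligible.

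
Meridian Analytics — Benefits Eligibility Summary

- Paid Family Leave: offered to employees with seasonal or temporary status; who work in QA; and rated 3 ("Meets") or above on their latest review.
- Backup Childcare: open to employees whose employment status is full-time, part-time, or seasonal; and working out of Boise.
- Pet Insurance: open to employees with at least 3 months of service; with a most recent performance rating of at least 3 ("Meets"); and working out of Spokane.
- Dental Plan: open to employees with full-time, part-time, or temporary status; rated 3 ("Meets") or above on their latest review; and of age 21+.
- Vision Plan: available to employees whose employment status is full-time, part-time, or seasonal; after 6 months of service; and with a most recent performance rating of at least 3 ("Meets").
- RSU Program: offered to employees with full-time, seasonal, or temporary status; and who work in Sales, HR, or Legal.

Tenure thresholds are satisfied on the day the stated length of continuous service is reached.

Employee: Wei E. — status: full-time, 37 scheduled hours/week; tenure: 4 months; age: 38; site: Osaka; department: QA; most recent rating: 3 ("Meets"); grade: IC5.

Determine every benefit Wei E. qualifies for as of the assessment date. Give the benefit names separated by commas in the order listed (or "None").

Paid Family Leave — status full-time ✗ (requires seasonal or temporary) → not eligible.
Backup Childcare — status full-time ✓; site Osaka ✗ (not Boise) → not eligible.
Pet Insurance — service 4 months ≥ 3 months ✓; rating 3 ≥ 3 ✓; site Osaka ✗ (not Spokane) → not eligible.
Dental Plan — status full-time ✓; rating 3 ≥ 3 ✓; age 38 ≥ 21 ✓ → eligible.
Vision Plan — status full-time ✓; service 4 months < 6 months ✗ → not eligible.
RSU Program — status full-time ✓; dept QA ✗ → not eligible.

Dental Plan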